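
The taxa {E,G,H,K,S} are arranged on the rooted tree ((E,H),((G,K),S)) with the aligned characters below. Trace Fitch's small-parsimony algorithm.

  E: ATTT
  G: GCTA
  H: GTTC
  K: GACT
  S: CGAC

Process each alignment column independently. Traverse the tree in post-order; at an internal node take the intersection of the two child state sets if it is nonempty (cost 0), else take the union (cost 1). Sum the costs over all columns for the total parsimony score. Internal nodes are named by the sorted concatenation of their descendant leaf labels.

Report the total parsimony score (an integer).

site 0, node EH: E={A} ∪ H={G} → {A,G} (+1)
site 0, node GK: G={G} ∩ K={G} → {G} (+0)
site 0, node GKS: GK={G} ∪ S={C} → {C,G} (+1)
site 0, node EGHKS: EH={A,G} ∩ GKS={C,G} → {G} (+0)
site 1, node EH: E={T} ∩ H={T} → {T} (+0)
site 1, node GK: G={C} ∪ K={A} → {A,C} (+1)
site 1, node GKS: GK={A,C} ∪ S={G} → {A,C,G} (+1)
site 1, node EGHKS: EH={T} ∪ GKS={A,C,G} → {A,C,G,T} (+1)
site 2, node EH: E={T} ∩ H={T} → {T} (+0)
site 2, node GK: G={T} ∪ K={C} → {C,T} (+1)
site 2, node GKS: GK={C,T} ∪ S={A} → {A,C,T} (+1)
site 2, node EGHKS: EH={T} ∩ GKS={A,C,T} → {T} (+0)
site 3, node EH: E={T} ∪ H={C} → {C,T} (+1)
site 3, node GK: G={A} ∪ K={T} → {A,T} (+1)
site 3, node GKS: GK={A,T} ∪ S={C} → {A,C,T} (+1)
site 3, node EGHKS: EH={C,T} ∩ GKS={A,C,T} → {C,T} (+0)
per-site changes: [2, 3, 2, 3]; total = 10

10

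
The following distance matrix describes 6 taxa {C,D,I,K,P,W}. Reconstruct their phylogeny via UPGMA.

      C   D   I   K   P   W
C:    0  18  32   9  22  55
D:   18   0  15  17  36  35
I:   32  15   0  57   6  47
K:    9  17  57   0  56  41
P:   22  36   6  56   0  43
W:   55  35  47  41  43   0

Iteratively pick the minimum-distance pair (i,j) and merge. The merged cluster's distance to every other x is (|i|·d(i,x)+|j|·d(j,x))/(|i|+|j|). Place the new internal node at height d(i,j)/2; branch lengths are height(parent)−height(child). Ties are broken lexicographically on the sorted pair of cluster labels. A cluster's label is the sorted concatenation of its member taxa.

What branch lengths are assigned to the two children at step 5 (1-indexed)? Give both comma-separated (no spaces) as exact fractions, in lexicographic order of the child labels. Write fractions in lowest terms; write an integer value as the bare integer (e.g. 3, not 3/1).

59/15,221/10

step 1: merge (I,P) at d=6; branch lengths I→3, P→3; new cluster IP
  updated: d(C,IP)=27, d(D,IP)=51/2, d(IP,K)=113/2, d(IP,W)=45
step 2: merge (C,K) at d=9; branch lengths C→9/2, K→9/2; new cluster CK
  updated: d(CK,D)=35/2, d(CK,IP)=167/4, d(CK,W)=48
step 3: merge (CK,D) at d=35/2; branch lengths CK→17/4, D→35/4; new cluster CDK
  updated: d(CDK,IP)=109/3, d(CDK,W)=131/3
step 4: merge (CDK,IP) at d=109/3; branch lengths CDK→113/12, IP→91/6; new cluster CDIKP
  updated: d(CDIKP,W)=221/5
step 5: merge (CDIKP,W) at d=221/5; branch lengths CDIKP→59/15, W→221/10; new cluster CDIKPW
final tree: ((((C:9/2,K:9/2):17/4,D:35/4):113/12,(I:3,P:3):91/6):59/15,W:221/10)
total length: 4717/60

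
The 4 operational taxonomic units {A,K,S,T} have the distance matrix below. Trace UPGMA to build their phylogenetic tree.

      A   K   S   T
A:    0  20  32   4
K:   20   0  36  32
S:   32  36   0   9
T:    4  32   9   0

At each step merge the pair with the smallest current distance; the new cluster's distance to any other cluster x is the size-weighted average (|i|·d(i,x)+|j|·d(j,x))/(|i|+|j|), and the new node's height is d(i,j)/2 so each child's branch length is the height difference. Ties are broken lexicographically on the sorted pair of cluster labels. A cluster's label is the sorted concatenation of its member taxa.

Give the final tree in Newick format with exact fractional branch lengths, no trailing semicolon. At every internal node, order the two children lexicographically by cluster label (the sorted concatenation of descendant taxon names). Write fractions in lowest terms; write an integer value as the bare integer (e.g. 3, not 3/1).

iteration 1: select A,T (d=4); attach at lengths (2, 2); label the merged cluster AT
  updated: d(AT,K)=26, d(AT,S)=41/2
iteration 2: select AT,S (d=41/2); attach at lengths (33/4, 41/4); label the merged cluster AST
  updated: d(AST,K)=88/3
iteration 3: select AST,K (d=88/3); attach at lengths (53/12, 44/3); label the merged cluster AKST
final tree: (((A:2,T:2):33/4,S:41/4):53/12,K:44/3)
total length: 499/12

(((A:2,T:2):33/4,S:41/4):53/12,K:44/3)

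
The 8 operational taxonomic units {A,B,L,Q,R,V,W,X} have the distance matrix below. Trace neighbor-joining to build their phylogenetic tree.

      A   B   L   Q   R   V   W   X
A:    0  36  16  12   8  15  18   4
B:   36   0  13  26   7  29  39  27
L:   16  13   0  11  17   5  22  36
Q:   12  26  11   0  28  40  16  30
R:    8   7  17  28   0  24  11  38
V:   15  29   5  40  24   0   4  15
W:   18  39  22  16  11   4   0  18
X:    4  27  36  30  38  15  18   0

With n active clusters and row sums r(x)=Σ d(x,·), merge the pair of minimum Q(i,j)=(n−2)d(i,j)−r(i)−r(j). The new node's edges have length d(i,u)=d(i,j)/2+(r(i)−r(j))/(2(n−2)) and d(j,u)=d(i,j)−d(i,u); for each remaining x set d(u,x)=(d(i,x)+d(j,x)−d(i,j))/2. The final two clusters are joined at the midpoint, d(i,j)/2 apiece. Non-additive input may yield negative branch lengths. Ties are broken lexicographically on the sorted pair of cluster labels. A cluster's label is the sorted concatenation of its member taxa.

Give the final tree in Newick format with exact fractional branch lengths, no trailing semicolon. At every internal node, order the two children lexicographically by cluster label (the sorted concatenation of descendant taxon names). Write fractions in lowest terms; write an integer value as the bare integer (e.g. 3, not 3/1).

(((((A:-57/20,X:137/20):89/12,(V:43/16,W:21/16):61/12):89/16,(B:43/6,R:-1/6):147/16):45/16,L:21/16):155/32,Q:155/32)

iteration 1: select B,R (d=7, Q=-268); attach at lengths (43/6, -1/6); label the merged cluster BR
  updated: d(A,BR)=37/2, d(BR,L)=23/2, d(BR,Q)=47/2, d(BR,V)=23, d(BR,W)=43/2, d(BR,X)=29
iteration 2: select A,X (d=4, Q=-391/2); attach at lengths (-57/20, 137/20); label the merged cluster AX
  updated: d(AX,BR)=87/4, d(AX,L)=24, d(AX,Q)=19, d(AX,V)=13, d(AX,W)=16
iteration 3: select V,W (d=4, Q=-297/2); attach at lengths (43/16, 21/16); label the merged cluster VW
  updated: d(AX,VW)=25/2, d(BR,VW)=81/4, d(L,VW)=23/2, d(Q,VW)=26
iteration 4: select AX,VW (d=25/2, Q=-110); attach at lengths (89/12, 61/12); label the merged cluster AVWX
  updated: d(AVWX,BR)=59/4, d(AVWX,L)=23/2, d(AVWX,Q)=65/4
iteration 5: select AVWX,BR (d=59/4, Q=-251/4); attach at lengths (89/16, 147/16); label the merged cluster ABRVWX
  updated: d(ABRVWX,L)=33/8, d(ABRVWX,Q)=25/2
iteration 6: select ABRVWX,L (d=33/8, Q=-221/8); attach at lengths (45/16, 21/16); label the merged cluster ABLRVWX
  updated: d(ABLRVWX,Q)=155/16
iteration 7: select ABLRVWX,Q (d=155/16); attach at lengths (155/32, 155/32); label the merged cluster ABLQRVWX
final tree: (((((A:-57/20,X:137/20):89/12,(V:43/16,W:21/16):61/12):89/16,(B:43/6,R:-1/6):147/16):45/16,L:21/16):155/32,Q:155/32)
total length: 897/16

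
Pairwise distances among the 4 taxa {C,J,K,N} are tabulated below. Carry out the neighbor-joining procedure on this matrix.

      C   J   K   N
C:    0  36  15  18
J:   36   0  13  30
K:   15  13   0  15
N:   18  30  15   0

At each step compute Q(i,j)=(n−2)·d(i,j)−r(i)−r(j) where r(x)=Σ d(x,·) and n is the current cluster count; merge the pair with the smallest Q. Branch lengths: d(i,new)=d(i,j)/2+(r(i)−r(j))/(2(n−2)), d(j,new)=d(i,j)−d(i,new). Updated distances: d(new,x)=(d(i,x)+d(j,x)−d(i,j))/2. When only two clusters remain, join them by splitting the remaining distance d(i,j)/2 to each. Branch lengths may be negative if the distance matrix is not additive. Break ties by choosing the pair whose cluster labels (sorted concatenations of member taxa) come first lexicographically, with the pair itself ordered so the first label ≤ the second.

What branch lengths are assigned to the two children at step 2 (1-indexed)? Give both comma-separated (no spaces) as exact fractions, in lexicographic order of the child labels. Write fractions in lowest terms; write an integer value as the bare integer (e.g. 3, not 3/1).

17/2,31/2

step 1: merge (C,N) at d=18, Q=-96; branch lengths C→21/2, N→15/2; new cluster CN
  updated: d(CN,J)=24, d(CN,K)=6
step 2: merge (CN,J) at d=24, Q=-43; branch lengths CN→17/2, J→31/2; new cluster CJN
  updated: d(CJN,K)=-5/2
step 3: merge (CJN,K) at d=-5/2; branch lengths CJN→-5/4, K→-5/4; new cluster CJKN
final tree: (((C:21/2,N:15/2):17/2,J:31/2):-5/4,K:-5/4)
total length: 79/2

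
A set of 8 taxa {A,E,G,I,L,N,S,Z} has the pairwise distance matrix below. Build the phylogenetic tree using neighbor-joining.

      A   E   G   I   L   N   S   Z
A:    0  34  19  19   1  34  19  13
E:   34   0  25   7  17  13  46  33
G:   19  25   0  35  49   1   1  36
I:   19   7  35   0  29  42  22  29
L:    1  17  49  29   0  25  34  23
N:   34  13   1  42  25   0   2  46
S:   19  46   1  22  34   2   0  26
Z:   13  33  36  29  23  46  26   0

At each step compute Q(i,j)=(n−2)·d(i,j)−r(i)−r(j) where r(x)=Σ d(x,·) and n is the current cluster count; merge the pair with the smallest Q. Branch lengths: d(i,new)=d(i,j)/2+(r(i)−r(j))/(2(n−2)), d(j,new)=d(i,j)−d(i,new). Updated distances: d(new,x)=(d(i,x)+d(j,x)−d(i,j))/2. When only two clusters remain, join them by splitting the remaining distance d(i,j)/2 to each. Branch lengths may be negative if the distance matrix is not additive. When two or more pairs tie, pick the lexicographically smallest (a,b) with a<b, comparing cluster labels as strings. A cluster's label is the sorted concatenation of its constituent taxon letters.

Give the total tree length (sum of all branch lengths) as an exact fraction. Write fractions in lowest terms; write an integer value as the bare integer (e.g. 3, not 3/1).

step 1: merge (G,N) at d=1, Q=-323; branch lengths G→3/4, N→1/4; new cluster GN
  updated: d(A,GN)=26, d(E,GN)=37/2, d(GN,I)=38, d(GN,L)=73/2, d(GN,S)=1, d(GN,Z)=81/2
step 2: merge (GN,S) at d=1, Q=-607/2; branch lengths GN→7/4, S→-3/4; new cluster GNS
  updated: d(A,GNS)=22, d(E,GNS)=127/4, d(GNS,I)=59/2, d(GNS,L)=139/4, d(GNS,Z)=131/4
step 3: merge (E,I) at d=7, Q=-833/4; branch lengths E→149/32, I→75/32; new cluster EI
  updated: d(A,EI)=23, d(EI,GNS)=217/8, d(EI,L)=39/2, d(EI,Z)=55/2
step 4: merge (A,L) at d=1, Q=-537/4; branch lengths A→-65/24, L→89/24; new cluster AL
  updated: d(AL,EI)=83/4, d(AL,GNS)=223/8, d(AL,Z)=35/2
step 5: merge (AL,Z) at d=35/2, Q=-871/8; branch lengths AL→187/32, Z→373/32; new cluster ALZ
  updated: d(ALZ,EI)=123/8, d(ALZ,GNS)=345/16
step 6: merge (ALZ,EI) at d=123/8, Q=-1025/16; branch lengths ALZ→157/32, EI→335/32; new cluster AEILZ
  updated: d(AEILZ,GNS)=533/32
step 7: merge (AEILZ,GNS) at d=533/32; branch lengths AEILZ→533/64, GNS→533/64; new cluster AEGILNSZ
final tree: ((((A:-65/24,L:89/24):187/32,Z:373/32):157/32,(E:149/32,I:75/32):335/32):533/64,((G:3/4,N:1/4):7/4,S:-3/4):533/64)
total length: 1905/32

1905/32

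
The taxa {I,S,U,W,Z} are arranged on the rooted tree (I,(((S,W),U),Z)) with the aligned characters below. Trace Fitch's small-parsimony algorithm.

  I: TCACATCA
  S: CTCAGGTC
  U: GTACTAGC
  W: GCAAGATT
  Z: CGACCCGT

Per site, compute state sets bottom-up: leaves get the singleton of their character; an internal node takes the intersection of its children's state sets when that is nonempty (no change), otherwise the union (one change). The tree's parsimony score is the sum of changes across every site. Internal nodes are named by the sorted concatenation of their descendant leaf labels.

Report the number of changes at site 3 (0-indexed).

SW@0: {C} ∪ {G} = {C,G} (union, +1)
SUW@0: {C,G} ∩ {G} = {G} (intersection, +0)
SUWZ@0: {G} ∪ {C} = {C,G} (union, +1)
ISUWZ@0: {T} ∪ {C,G} = {C,G,T} (union, +1)
SW@1: {T} ∪ {C} = {C,T} (union, +1)
SUW@1: {C,T} ∩ {T} = {T} (intersection, +0)
SUWZ@1: {T} ∪ {G} = {G,T} (union, +1)
ISUWZ@1: {C} ∪ {G,T} = {C,G,T} (union, +1)
SW@2: {C} ∪ {A} = {A,C} (union, +1)
SUW@2: {A,C} ∩ {A} = {A} (intersection, +0)
SUWZ@2: {A} ∩ {A} = {A} (intersection, +0)
ISUWZ@2: {A} ∩ {A} = {A} (intersection, +0)
SW@3: {A} ∩ {A} = {A} (intersection, +0)
SUW@3: {A} ∪ {C} = {A,C} (union, +1)
SUWZ@3: {A,C} ∩ {C} = {C} (intersection, +0)
ISUWZ@3: {C} ∩ {C} = {C} (intersection, +0)
SW@4: {G} ∩ {G} = {G} (intersection, +0)
SUW@4: {G} ∪ {T} = {G,T} (union, +1)
SUWZ@4: {G,T} ∪ {C} = {C,G,T} (union, +1)
ISUWZ@4: {A} ∪ {C,G,T} = {A,C,G,T} (union, +1)
SW@5: {G} ∪ {A} = {A,G} (union, +1)
SUW@5: {A,G} ∩ {A} = {A} (intersection, +0)
SUWZ@5: {A} ∪ {C} = {A,C} (union, +1)
ISUWZ@5: {T} ∪ {A,C} = {A,C,T} (union, +1)
SW@6: {T} ∩ {T} = {T} (intersection, +0)
SUW@6: {T} ∪ {G} = {G,T} (union, +1)
SUWZ@6: {G,T} ∩ {G} = {G} (intersection, +0)
ISUWZ@6: {C} ∪ {G} = {C,G} (union, +1)
SW@7: {C} ∪ {T} = {C,T} (union, +1)
SUW@7: {C,T} ∩ {C} = {C} (intersection, +0)
SUWZ@7: {C} ∪ {T} = {C,T} (union, +1)
ISUWZ@7: {A} ∪ {C,T} = {A,C,T} (union, +1)
per-site changes: [3, 3, 1, 1, 3, 3, 2, 3]; total = 19

1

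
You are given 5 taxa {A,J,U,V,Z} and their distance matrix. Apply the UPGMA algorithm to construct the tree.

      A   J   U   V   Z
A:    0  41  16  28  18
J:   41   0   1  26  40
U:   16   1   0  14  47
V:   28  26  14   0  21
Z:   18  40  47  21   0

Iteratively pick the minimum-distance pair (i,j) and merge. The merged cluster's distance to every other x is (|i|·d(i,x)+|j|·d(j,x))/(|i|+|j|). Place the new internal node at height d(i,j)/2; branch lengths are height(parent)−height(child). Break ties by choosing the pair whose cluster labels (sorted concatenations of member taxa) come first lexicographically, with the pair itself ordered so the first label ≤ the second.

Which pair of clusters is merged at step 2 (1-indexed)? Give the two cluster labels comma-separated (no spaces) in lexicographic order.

step 1: merge (J,U) at d=1; branch lengths J→1/2, U→1/2; new cluster JU
  updated: d(A,JU)=57/2, d(JU,V)=20, d(JU,Z)=87/2
step 2: merge (A,Z) at d=18; branch lengths A→9, Z→9; new cluster AZ
  updated: d(AZ,JU)=36, d(AZ,V)=49/2
step 3: merge (JU,V) at d=20; branch lengths JU→19/2, V→10; new cluster JUV
  updated: d(AZ,JUV)=193/6
step 4: merge (AZ,JUV) at d=193/6; branch lengths AZ→85/12, JUV→73/12; new cluster AJUVZ
final tree: ((A:9,Z:9):85/12,((J:1/2,U:1/2):19/2,V:10):73/12)
total length: 155/3

A,Z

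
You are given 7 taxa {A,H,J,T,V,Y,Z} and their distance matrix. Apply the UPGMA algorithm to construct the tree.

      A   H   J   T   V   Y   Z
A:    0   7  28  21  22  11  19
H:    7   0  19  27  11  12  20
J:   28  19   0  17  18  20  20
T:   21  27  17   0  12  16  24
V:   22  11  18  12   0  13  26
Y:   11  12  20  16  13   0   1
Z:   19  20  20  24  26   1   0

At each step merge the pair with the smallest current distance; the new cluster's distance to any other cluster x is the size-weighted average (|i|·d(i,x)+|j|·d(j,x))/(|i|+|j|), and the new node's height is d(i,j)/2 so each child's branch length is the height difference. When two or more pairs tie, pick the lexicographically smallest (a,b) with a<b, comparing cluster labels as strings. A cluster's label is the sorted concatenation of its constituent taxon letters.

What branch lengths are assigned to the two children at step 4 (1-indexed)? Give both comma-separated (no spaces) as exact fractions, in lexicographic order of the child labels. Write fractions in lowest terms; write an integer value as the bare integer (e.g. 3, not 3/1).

step 1: merge (Y,Z) at d=1; branch lengths Y→1/2, Z→1/2; new cluster YZ
  updated: d(A,YZ)=15, d(H,YZ)=16, d(J,YZ)=20, d(T,YZ)=20, d(V,YZ)=39/2
step 2: merge (A,H) at d=7; branch lengths A→7/2, H→7/2; new cluster AH
  updated: d(AH,J)=47/2, d(AH,T)=24, d(AH,V)=33/2, d(AH,YZ)=31/2
step 3: merge (T,V) at d=12; branch lengths T→6, V→6; new cluster TV
  updated: d(AH,TV)=81/4, d(J,TV)=35/2, d(TV,YZ)=79/4
step 4: merge (AH,YZ) at d=31/2; branch lengths AH→17/4, YZ→29/4; new cluster AHYZ
  updated: d(AHYZ,J)=87/4, d(AHYZ,TV)=20
step 5: merge (J,TV) at d=35/2; branch lengths J→35/4, TV→11/4; new cluster JTV
  updated: d(AHYZ,JTV)=247/12
step 6: merge (AHYZ,JTV) at d=247/12; branch lengths AHYZ→61/24, JTV→37/24; new cluster AHJTVYZ
final tree: (((A:7/2,H:7/2):17/4,(Y:1/2,Z:1/2):29/4):61/24,(J:35/4,(T:6,V:6):11/4):37/24)
total length: 565/12

17/4,29/4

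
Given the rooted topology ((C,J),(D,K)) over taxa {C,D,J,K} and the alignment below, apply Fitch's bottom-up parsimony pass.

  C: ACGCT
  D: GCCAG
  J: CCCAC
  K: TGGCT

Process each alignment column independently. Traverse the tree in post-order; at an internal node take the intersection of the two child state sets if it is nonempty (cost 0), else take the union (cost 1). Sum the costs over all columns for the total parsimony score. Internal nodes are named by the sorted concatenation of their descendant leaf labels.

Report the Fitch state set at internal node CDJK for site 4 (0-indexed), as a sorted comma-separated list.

[col 0] CJ: children C:{A}, J:{C} ∪→ {A,C}; cost 1
[col 0] DK: children D:{G}, K:{T} ∪→ {G,T}; cost 1
[col 0] CDJK: children CJ:{A,C}, DK:{G,T} ∪→ {A,C,G,T}; cost 1
[col 1] CJ: children C:{C}, J:{C} ∩→ {C}; cost 0
[col 1] DK: children D:{C}, K:{G} ∪→ {C,G}; cost 1
[col 1] CDJK: children CJ:{C}, DK:{C,G} ∩→ {C}; cost 0
[col 2] CJ: children C:{G}, J:{C} ∪→ {C,G}; cost 1
[col 2] DK: children D:{C}, K:{G} ∪→ {C,G}; cost 1
[col 2] CDJK: children CJ:{C,G}, DK:{C,G} ∩→ {C,G}; cost 0
[col 3] CJ: children C:{C}, J:{A} ∪→ {A,C}; cost 1
[col 3] DK: children D:{A}, K:{C} ∪→ {A,C}; cost 1
[col 3] CDJK: children CJ:{A,C}, DK:{A,C} ∩→ {A,C}; cost 0
[col 4] CJ: children C:{T}, J:{C} ∪→ {C,T}; cost 1
[col 4] DK: children D:{G}, K:{T} ∪→ {G,T}; cost 1
[col 4] CDJK: children CJ:{C,T}, DK:{G,T} ∩→ {T}; cost 0
per-site changes: [3, 1, 2, 2, 2]; total = 10

T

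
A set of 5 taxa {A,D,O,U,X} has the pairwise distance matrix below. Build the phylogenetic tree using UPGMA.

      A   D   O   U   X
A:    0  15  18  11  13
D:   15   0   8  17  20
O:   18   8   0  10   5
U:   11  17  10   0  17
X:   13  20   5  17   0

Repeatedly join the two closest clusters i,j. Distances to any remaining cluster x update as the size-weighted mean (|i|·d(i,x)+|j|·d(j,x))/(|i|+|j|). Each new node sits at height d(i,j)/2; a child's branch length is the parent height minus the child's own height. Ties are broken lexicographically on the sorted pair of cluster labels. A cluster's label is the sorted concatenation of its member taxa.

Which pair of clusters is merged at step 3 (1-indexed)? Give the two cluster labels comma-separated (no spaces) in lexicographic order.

iteration 1: select O,X (d=5); attach at lengths (5/2, 5/2); label the merged cluster OX
  updated: d(A,OX)=31/2, d(D,OX)=14, d(OX,U)=27/2
iteration 2: select A,U (d=11); attach at lengths (11/2, 11/2); label the merged cluster AU
  updated: d(AU,D)=16, d(AU,OX)=29/2
iteration 3: select D,OX (d=14); attach at lengths (7, 9/2); label the merged cluster DOX
  updated: d(AU,DOX)=15
iteration 4: select AU,DOX (d=15); attach at lengths (2, 1/2); label the merged cluster ADOUX
final tree: ((A:11/2,U:11/2):2,(D:7,(O:5/2,X:5/2):9/2):1/2)
total length: 30

D,OX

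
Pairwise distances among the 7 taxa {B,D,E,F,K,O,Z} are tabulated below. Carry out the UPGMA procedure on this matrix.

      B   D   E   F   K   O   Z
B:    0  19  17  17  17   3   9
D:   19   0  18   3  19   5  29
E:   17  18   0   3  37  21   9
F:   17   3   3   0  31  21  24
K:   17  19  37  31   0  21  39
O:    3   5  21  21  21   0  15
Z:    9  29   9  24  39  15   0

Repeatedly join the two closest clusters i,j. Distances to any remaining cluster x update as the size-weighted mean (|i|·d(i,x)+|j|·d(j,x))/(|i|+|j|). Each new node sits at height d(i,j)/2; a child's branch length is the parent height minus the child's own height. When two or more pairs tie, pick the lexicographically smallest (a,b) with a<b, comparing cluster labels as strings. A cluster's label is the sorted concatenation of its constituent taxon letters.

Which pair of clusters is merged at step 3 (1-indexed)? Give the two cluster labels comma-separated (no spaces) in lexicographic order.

1. join B+O (d=3) ⇒ BO; edges |B|=3/2, |O|=3/2
  updated: d(BO,D)=12, d(BO,E)=19, d(BO,F)=19, d(BO,K)=19, d(BO,Z)=12
2. join D+F (d=3) ⇒ DF; edges |D|=3/2, |F|=3/2
  updated: d(BO,DF)=31/2, d(DF,E)=21/2, d(DF,K)=25, d(DF,Z)=53/2
3. join E+Z (d=9) ⇒ EZ; edges |E|=9/2, |Z|=9/2
  updated: d(BO,EZ)=31/2, d(DF,EZ)=37/2, d(EZ,K)=38
4. join BO+DF (d=31/2) ⇒ BDFO; edges |BO|=25/4, |DF|=25/4
  updated: d(BDFO,EZ)=17, d(BDFO,K)=22
5. join BDFO+EZ (d=17) ⇒ BDEFOZ; edges |BDFO|=3/4, |EZ|=4
  updated: d(BDEFOZ,K)=82/3
6. join BDEFOZ+K (d=82/3) ⇒ BDEFKOZ; edges |BDEFOZ|=31/6, |K|=41/3
final tree: ((((B:3/2,O:3/2):25/4,(D:3/2,F:3/2):25/4):3/4,(E:9/2,Z:9/2):4):31/6,K:41/3)
total length: 613/12

E,Z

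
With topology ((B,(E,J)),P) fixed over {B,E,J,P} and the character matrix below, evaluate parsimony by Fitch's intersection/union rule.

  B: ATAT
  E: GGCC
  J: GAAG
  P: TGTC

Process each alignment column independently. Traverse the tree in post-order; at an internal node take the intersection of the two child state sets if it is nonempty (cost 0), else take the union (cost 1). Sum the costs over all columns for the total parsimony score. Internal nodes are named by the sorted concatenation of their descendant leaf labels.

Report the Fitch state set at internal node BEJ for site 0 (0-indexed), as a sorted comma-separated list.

site 0, node EJ: E={G} ∩ J={G} → {G} (+0)
site 0, node BEJ: B={A} ∪ EJ={G} → {A,G} (+1)
site 0, node BEJP: BEJ={A,G} ∪ P={T} → {A,G,T} (+1)
site 1, node EJ: E={G} ∪ J={A} → {A,G} (+1)
site 1, node BEJ: B={T} ∪ EJ={A,G} → {A,G,T} (+1)
site 1, node BEJP: BEJ={A,G,T} ∩ P={G} → {G} (+0)
site 2, node EJ: E={C} ∪ J={A} → {A,C} (+1)
site 2, node BEJ: B={A} ∩ EJ={A,C} → {A} (+0)
site 2, node BEJP: BEJ={A} ∪ P={T} → {A,T} (+1)
site 3, node EJ: E={C} ∪ J={G} → {C,G} (+1)
site 3, node BEJ: B={T} ∪ EJ={C,G} → {C,G,T} (+1)
site 3, node BEJP: BEJ={C,G,T} ∩ P={C} → {C} (+0)
per-site changes: [2, 2, 2, 2]; total = 8

A,G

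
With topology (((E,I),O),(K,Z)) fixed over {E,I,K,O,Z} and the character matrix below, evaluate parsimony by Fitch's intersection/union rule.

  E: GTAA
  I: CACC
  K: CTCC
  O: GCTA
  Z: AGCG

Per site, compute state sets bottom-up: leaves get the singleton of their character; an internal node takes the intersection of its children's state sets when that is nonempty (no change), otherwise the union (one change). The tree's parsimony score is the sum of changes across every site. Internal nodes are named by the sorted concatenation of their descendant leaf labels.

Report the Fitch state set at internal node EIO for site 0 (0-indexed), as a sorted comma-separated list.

G

site 0, node EI: E={G} ∪ I={C} → {C,G} (+1)
site 0, node EIO: EI={C,G} ∩ O={G} → {G} (+0)
site 0, node KZ: K={C} ∪ Z={A} → {A,C} (+1)
site 0, node EIKOZ: EIO={G} ∪ KZ={A,C} → {A,C,G} (+1)
site 1, node EI: E={T} ∪ I={A} → {A,T} (+1)
site 1, node EIO: EI={A,T} ∪ O={C} → {A,C,T} (+1)
site 1, node KZ: K={T} ∪ Z={G} → {G,T} (+1)
site 1, node EIKOZ: EIO={A,C,T} ∩ KZ={G,T} → {T} (+0)
site 2, node EI: E={A} ∪ I={C} → {A,C} (+1)
site 2, node EIO: EI={A,C} ∪ O={T} → {A,C,T} (+1)
site 2, node KZ: K={C} ∩ Z={C} → {C} (+0)
site 2, node EIKOZ: EIO={A,C,T} ∩ KZ={C} → {C} (+0)
site 3, node EI: E={A} ∪ I={C} → {A,C} (+1)
site 3, node EIO: EI={A,C} ∩ O={A} → {A} (+0)
site 3, node KZ: K={C} ∪ Z={G} → {C,G} (+1)
site 3, node EIKOZ: EIO={A} ∪ KZ={C,G} → {A,C,G} (+1)
per-site changes: [3, 3, 2, 3]; total = 11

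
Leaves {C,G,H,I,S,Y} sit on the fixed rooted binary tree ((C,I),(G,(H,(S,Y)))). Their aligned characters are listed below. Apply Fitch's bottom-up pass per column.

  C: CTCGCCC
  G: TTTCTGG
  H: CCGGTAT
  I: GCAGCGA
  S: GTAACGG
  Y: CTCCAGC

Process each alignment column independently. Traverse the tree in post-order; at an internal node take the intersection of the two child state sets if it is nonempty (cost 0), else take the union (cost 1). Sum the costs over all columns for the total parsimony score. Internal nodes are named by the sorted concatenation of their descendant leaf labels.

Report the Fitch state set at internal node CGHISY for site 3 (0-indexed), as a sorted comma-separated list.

C,G

[col 0] CI: children C:{C}, I:{G} ∪→ {C,G}; cost 1
[col 0] SY: children S:{G}, Y:{C} ∪→ {C,G}; cost 1
[col 0] HSY: children H:{C}, SY:{C,G} ∩→ {C}; cost 0
[col 0] GHSY: children G:{T}, HSY:{C} ∪→ {C,T}; cost 1
[col 0] CGHISY: children CI:{C,G}, GHSY:{C,T} ∩→ {C}; cost 0
[col 1] CI: children C:{T}, I:{C} ∪→ {C,T}; cost 1
[col 1] SY: children S:{T}, Y:{T} ∩→ {T}; cost 0
[col 1] HSY: children H:{C}, SY:{T} ∪→ {C,T}; cost 1
[col 1] GHSY: children G:{T}, HSY:{C,T} ∩→ {T}; cost 0
[col 1] CGHISY: children CI:{C,T}, GHSY:{T} ∩→ {T}; cost 0
[col 2] CI: children C:{C}, I:{A} ∪→ {A,C}; cost 1
[col 2] SY: children S:{A}, Y:{C} ∪→ {A,C}; cost 1
[col 2] HSY: children H:{G}, SY:{A,C} ∪→ {A,C,G}; cost 1
[col 2] GHSY: children G:{T}, HSY:{A,C,G} ∪→ {A,C,G,T}; cost 1
[col 2] CGHISY: children CI:{A,C}, GHSY:{A,C,G,T} ∩→ {A,C}; cost 0
[col 3] CI: children C:{G}, I:{G} ∩→ {G}; cost 0
[col 3] SY: children S:{A}, Y:{C} ∪→ {A,C}; cost 1
[col 3] HSY: children H:{G}, SY:{A,C} ∪→ {A,C,G}; cost 1
[col 3] GHSY: children G:{C}, HSY:{A,C,G} ∩→ {C}; cost 0
[col 3] CGHISY: children CI:{G}, GHSY:{C} ∪→ {C,G}; cost 1
[col 4] CI: children C:{C}, I:{C} ∩→ {C}; cost 0
[col 4] SY: children S:{C}, Y:{A} ∪→ {A,C}; cost 1
[col 4] HSY: children H:{T}, SY:{A,C} ∪→ {A,C,T}; cost 1
[col 4] GHSY: children G:{T}, HSY:{A,C,T} ∩→ {T}; cost 0
[col 4] CGHISY: children CI:{C}, GHSY:{T} ∪→ {C,T}; cost 1
[col 5] CI: children C:{C}, I:{G} ∪→ {C,G}; cost 1
[col 5] SY: children S:{G}, Y:{G} ∩→ {G}; cost 0
[col 5] HSY: children H:{A}, SY:{G} ∪→ {A,G}; cost 1
[col 5] GHSY: children G:{G}, HSY:{A,G} ∩→ {G}; cost 0
[col 5] CGHISY: children CI:{C,G}, GHSY:{G} ∩→ {G}; cost 0
[col 6] CI: children C:{C}, I:{A} ∪→ {A,C}; cost 1
[col 6] SY: children S:{G}, Y:{C} ∪→ {C,G}; cost 1
[col 6] HSY: children H:{T}, SY:{C,G} ∪→ {C,G,T}; cost 1
[col 6] GHSY: children G:{G}, HSY:{C,G,T} ∩→ {G}; cost 0
[col 6] CGHISY: children CI:{A,C}, GHSY:{G} ∪→ {A,C,G}; cost 1
per-site changes: [3, 2, 4, 3, 3, 2, 4]; total = 21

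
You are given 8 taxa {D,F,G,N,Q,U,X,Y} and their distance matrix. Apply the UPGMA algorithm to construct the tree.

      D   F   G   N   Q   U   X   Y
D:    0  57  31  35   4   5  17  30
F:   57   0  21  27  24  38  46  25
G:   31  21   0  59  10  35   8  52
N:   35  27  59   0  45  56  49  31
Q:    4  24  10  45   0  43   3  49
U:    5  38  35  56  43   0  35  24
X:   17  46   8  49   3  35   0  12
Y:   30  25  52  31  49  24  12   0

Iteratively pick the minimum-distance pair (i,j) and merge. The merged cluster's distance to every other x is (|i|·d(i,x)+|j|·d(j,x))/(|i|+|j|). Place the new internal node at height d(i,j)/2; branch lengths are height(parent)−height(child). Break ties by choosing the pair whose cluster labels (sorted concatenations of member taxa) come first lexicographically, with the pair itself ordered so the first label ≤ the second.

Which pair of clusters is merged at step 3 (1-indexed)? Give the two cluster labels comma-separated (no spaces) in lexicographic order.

G,QX

iteration 1: select Q,X (d=3); attach at lengths (3/2, 3/2); label the merged cluster QX
  updated: d(D,QX)=21/2, d(F,QX)=35, d(G,QX)=9, d(N,QX)=47, d(QX,U)=39, d(QX,Y)=61/2
iteration 2: select D,U (d=5); attach at lengths (5/2, 5/2); label the merged cluster DU
  updated: d(DU,F)=95/2, d(DU,G)=33, d(DU,N)=91/2, d(DU,QX)=99/4, d(DU,Y)=27
iteration 3: select G,QX (d=9); attach at lengths (9/2, 3); label the merged cluster GQX
  updated: d(DU,GQX)=55/2, d(F,GQX)=91/3, d(GQX,N)=51, d(GQX,Y)=113/3
iteration 4: select F,Y (d=25); attach at lengths (25/2, 25/2); label the merged cluster FY
  updated: d(DU,FY)=149/4, d(FY,GQX)=34, d(FY,N)=29
iteration 5: select DU,GQX (d=55/2); attach at lengths (45/4, 37/4); label the merged cluster DGQUX
  updated: d(DGQUX,FY)=353/10, d(DGQUX,N)=244/5
iteration 6: select FY,N (d=29); attach at lengths (2, 29/2); label the merged cluster FNY
  updated: d(DGQUX,FNY)=199/5
iteration 7: select DGQUX,FNY (d=199/5); attach at lengths (123/20, 27/5); label the merged cluster DFGNQUXY
final tree: (((D:5/2,U:5/2):45/4,(G:9/2,(Q:3/2,X:3/2):3):37/4):123/20,((F:25/2,Y:25/2):2,N:29/2):27/5)
total length: 1781/20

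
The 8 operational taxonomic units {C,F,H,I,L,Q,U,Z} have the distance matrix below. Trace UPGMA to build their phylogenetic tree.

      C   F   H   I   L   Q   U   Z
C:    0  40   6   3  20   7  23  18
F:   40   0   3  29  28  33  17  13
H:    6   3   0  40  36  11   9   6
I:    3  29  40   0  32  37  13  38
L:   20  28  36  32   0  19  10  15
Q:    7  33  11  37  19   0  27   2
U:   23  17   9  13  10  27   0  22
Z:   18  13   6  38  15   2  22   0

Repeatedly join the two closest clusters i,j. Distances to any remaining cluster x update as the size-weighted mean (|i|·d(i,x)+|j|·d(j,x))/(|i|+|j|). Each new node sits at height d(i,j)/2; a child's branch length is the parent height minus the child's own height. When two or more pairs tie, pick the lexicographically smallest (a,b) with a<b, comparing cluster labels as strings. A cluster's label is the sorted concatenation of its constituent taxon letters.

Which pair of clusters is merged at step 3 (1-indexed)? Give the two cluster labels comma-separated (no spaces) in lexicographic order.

step 1: merge (Q,Z) at d=2; branch lengths Q→1, Z→1; new cluster QZ
  updated: d(C,QZ)=25/2, d(F,QZ)=23, d(H,QZ)=17/2, d(I,QZ)=75/2, d(L,QZ)=17, d(QZ,U)=49/2
step 2: merge (C,I) at d=3; branch lengths C→3/2, I→3/2; new cluster CI
  updated: d(CI,F)=69/2, d(CI,H)=23, d(CI,L)=26, d(CI,QZ)=25, d(CI,U)=18
step 3: merge (F,H) at d=3; branch lengths F→3/2, H→3/2; new cluster FH
  updated: d(CI,FH)=115/4, d(FH,L)=32, d(FH,QZ)=63/4, d(FH,U)=13
step 4: merge (L,U) at d=10; branch lengths L→5, U→5; new cluster LU
  updated: d(CI,LU)=22, d(FH,LU)=45/2, d(LU,QZ)=83/4
step 5: merge (FH,QZ) at d=63/4; branch lengths FH→51/8, QZ→55/8; new cluster FHQZ
  updated: d(CI,FHQZ)=215/8, d(FHQZ,LU)=173/8
step 6: merge (FHQZ,LU) at d=173/8; branch lengths FHQZ→47/16, LU→93/16; new cluster FHLQUZ
  updated: d(CI,FHLQUZ)=101/4
step 7: merge (CI,FHLQUZ) at d=101/4; branch lengths CI→89/8, FHLQUZ→29/16; new cluster CFHILQUZ
final tree: ((C:3/2,I:3/2):89/8,(((F:3/2,H:3/2):51/8,(Q:1,Z:1):55/8):47/16,(L:5,U:5):93/16):29/16)
total length: 847/16

F,H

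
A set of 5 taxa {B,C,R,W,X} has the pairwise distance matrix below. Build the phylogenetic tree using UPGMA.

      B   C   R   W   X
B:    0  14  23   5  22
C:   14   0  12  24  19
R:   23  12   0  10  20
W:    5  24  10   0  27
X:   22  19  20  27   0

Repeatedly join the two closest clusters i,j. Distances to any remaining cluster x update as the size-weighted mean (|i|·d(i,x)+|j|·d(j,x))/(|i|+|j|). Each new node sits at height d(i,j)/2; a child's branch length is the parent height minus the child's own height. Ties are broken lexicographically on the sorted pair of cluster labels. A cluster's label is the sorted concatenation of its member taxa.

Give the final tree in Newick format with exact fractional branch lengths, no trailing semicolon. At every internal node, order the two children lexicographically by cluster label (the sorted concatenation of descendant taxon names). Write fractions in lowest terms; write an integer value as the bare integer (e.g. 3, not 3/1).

(((B:5/2,W:5/2):51/8,(C:6,R:6):23/8):17/8,X:11)

iteration 1: select B,W (d=5); attach at lengths (5/2, 5/2); label the merged cluster BW
  updated: d(BW,C)=19, d(BW,R)=33/2, d(BW,X)=49/2
iteration 2: select C,R (d=12); attach at lengths (6, 6); label the merged cluster CR
  updated: d(BW,CR)=71/4, d(CR,X)=39/2
iteration 3: select BW,CR (d=71/4); attach at lengths (51/8, 23/8); label the merged cluster BCRW
  updated: d(BCRW,X)=22
iteration 4: select BCRW,X (d=22); attach at lengths (17/8, 11); label the merged cluster BCRWX
final tree: (((B:5/2,W:5/2):51/8,(C:6,R:6):23/8):17/8,X:11)
total length: 315/8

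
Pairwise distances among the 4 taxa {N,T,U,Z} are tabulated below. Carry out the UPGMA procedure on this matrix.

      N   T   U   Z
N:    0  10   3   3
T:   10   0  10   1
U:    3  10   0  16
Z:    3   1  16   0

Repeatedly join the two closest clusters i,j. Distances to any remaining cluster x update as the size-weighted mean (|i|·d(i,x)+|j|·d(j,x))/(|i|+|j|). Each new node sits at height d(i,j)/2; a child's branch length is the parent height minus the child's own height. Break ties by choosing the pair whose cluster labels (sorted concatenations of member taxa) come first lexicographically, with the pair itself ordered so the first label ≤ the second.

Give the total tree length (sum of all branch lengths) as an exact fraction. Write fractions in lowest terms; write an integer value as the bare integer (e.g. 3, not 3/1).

1. join T+Z (d=1) ⇒ TZ; edges |T|=1/2, |Z|=1/2
  updated: d(N,TZ)=13/2, d(TZ,U)=13
2. join N+U (d=3) ⇒ NU; edges |N|=3/2, |U|=3/2
  updated: d(NU,TZ)=39/4
3. join NU+TZ (d=39/4) ⇒ NTUZ; edges |NU|=27/8, |TZ|=35/8
final tree: ((N:3/2,U:3/2):27/8,(T:1/2,Z:1/2):35/8)
total length: 47/4

47/4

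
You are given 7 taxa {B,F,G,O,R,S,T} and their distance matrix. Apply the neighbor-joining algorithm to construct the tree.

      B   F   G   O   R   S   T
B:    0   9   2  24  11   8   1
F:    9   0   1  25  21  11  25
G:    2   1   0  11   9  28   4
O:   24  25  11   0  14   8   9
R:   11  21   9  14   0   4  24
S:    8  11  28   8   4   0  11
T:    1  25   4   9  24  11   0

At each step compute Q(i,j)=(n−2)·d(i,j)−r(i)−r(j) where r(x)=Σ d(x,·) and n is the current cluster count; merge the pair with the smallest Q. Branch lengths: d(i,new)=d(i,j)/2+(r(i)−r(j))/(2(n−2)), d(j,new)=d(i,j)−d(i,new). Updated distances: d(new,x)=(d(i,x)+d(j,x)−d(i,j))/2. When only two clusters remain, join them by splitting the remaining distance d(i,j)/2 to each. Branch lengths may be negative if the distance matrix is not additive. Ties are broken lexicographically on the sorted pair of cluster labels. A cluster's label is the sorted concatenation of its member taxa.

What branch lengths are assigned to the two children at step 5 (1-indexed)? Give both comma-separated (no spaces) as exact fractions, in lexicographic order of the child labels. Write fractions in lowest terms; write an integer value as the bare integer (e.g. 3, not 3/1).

41/16,63/16

1. join F+G (d=1, Q=-142) ⇒ FG; edges |F|=21/5, |G|=-16/5
  updated: d(B,FG)=5, d(FG,O)=35/2, d(FG,R)=29/2, d(FG,S)=19, d(FG,T)=14
2. join B+T (d=1, Q=-104) ⇒ BT; edges |B|=-3/4, |T|=7/4
  updated: d(BT,FG)=9, d(BT,O)=16, d(BT,R)=17, d(BT,S)=9
3. join BT+FG (d=9, Q=-84) ⇒ BFGT; edges |BT|=3, |FG|=6
  updated: d(BFGT,O)=49/4, d(BFGT,R)=45/4, d(BFGT,S)=19/2
4. join BFGT+O (d=49/4, Q=-171/4) ⇒ BFGOT; edges |BFGT|=93/16, |O|=103/16
  updated: d(BFGOT,R)=13/2, d(BFGOT,S)=21/8
5. join BFGOT+R (d=13/2, Q=-105/8) ⇒ BFGORT; edges |BFGOT|=41/16, |R|=63/16
  updated: d(BFGORT,S)=1/16
6. join BFGORT+S (d=1/16) ⇒ BFGORST; edges |BFGORT|=1/32, |S|=1/32
final tree: (((((B:-3/4,T:7/4):3,(F:21/5,G:-16/5):6):93/16,O:103/16):41/16,R:63/16):1/32,S:1/32)
total length: 477/16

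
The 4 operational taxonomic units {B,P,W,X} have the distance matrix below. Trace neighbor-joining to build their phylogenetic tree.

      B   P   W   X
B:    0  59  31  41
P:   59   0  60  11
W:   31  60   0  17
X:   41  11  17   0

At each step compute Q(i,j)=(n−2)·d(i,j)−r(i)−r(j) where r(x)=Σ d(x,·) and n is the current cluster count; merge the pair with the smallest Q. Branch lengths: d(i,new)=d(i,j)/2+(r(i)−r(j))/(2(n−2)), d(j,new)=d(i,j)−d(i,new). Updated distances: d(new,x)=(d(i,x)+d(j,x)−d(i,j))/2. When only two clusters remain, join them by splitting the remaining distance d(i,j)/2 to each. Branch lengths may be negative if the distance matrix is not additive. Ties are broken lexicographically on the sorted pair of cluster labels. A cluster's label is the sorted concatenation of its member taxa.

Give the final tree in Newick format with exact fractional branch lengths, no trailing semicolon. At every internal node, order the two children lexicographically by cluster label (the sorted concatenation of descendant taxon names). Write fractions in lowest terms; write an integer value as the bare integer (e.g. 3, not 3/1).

iteration 1: select B,W (d=31, Q=-177); attach at lengths (85/4, 39/4); label the merged cluster BW
  updated: d(BW,P)=44, d(BW,X)=27/2
iteration 2: select BW,P (d=44, Q=-137/2); attach at lengths (93/4, 83/4); label the merged cluster BPW
  updated: d(BPW,X)=-39/4
iteration 3: select BPW,X (d=-39/4); attach at lengths (-39/8, -39/8); label the merged cluster BPWX
final tree: (((B:85/4,W:39/4):93/4,P:83/4):-39/8,X:-39/8)
total length: 261/4

(((B:85/4,W:39/4):93/4,P:83/4):-39/8,X:-39/8)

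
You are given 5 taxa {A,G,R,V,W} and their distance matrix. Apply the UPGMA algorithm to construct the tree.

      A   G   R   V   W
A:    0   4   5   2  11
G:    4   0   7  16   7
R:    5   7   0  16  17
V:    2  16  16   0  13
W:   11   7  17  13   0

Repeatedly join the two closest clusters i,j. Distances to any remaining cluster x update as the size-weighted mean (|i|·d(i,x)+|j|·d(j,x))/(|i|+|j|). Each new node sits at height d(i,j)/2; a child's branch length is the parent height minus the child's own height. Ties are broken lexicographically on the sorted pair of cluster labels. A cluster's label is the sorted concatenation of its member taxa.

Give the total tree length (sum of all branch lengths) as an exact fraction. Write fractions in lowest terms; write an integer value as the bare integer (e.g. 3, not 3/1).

iteration 1: select A,V (d=2); attach at lengths (1, 1); label the merged cluster AV
  updated: d(AV,G)=10, d(AV,R)=21/2, d(AV,W)=12
iteration 2: select G,R (d=7); attach at lengths (7/2, 7/2); label the merged cluster GR
  updated: d(AV,GR)=41/4, d(GR,W)=12
iteration 3: select AV,GR (d=41/4); attach at lengths (33/8, 13/8); label the merged cluster AGRV
  updated: d(AGRV,W)=12
iteration 4: select AGRV,W (d=12); attach at lengths (7/8, 6); label the merged cluster AGRVW
final tree: (((A:1,V:1):33/8,(G:7/2,R:7/2):13/8):7/8,W:6)
total length: 173/8

173/8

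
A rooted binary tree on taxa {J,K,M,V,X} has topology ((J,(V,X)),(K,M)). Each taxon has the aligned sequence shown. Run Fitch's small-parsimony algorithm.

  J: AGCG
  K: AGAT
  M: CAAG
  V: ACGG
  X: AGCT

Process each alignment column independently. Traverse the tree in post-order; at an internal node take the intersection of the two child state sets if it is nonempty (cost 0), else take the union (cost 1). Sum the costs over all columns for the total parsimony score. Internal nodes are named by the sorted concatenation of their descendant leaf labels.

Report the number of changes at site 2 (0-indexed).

site 0, node VX: V={A} ∩ X={A} → {A} (+0)
site 0, node JVX: J={A} ∩ VX={A} → {A} (+0)
site 0, node KM: K={A} ∪ M={C} → {A,C} (+1)
site 0, node JKMVX: JVX={A} ∩ KM={A,C} → {A} (+0)
site 1, node VX: V={C} ∪ X={G} → {C,G} (+1)
site 1, node JVX: J={G} ∩ VX={C,G} → {G} (+0)
site 1, node KM: K={G} ∪ M={A} → {A,G} (+1)
site 1, node JKMVX: JVX={G} ∩ KM={A,G} → {G} (+0)
site 2, node VX: V={G} ∪ X={C} → {C,G} (+1)
site 2, node JVX: J={C} ∩ VX={C,G} → {C} (+0)
site 2, node KM: K={A} ∩ M={A} → {A} (+0)
site 2, node JKMVX: JVX={C} ∪ KM={A} → {A,C} (+1)
site 3, node VX: V={G} ∪ X={T} → {G,T} (+1)
site 3, node JVX: J={G} ∩ VX={G,T} → {G} (+0)
site 3, node KM: K={T} ∪ M={G} → {G,T} (+1)
site 3, node JKMVX: JVX={G} ∩ KM={G,T} → {G} (+0)
per-site changes: [1, 2, 2, 2]; total = 7

2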